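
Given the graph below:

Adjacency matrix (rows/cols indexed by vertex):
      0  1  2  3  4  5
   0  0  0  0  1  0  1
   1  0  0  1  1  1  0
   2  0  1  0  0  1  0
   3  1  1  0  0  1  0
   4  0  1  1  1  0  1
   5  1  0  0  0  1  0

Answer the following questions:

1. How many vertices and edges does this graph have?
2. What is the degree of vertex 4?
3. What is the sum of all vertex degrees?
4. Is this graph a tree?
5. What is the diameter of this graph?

Count: 6 vertices, 8 edges.
Vertex 4 has neighbors [1, 2, 3, 5], degree = 4.
Handshaking lemma: 2 * 8 = 16.
A tree on 6 vertices has 5 edges. This graph has 8 edges (3 extra). Not a tree.
Diameter (longest shortest path) = 3.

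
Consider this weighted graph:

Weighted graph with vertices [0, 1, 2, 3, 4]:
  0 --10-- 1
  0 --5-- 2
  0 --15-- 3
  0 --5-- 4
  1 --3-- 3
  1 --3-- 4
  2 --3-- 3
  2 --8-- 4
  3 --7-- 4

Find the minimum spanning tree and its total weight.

Applying Kruskal's algorithm (sort edges by weight, add if no cycle):
  Add (1,3) w=3
  Add (1,4) w=3
  Add (2,3) w=3
  Add (0,4) w=5
  Skip (0,2) w=5 (creates cycle)
  Skip (3,4) w=7 (creates cycle)
  Skip (2,4) w=8 (creates cycle)
  Skip (0,1) w=10 (creates cycle)
  Skip (0,3) w=15 (creates cycle)
MST weight = 14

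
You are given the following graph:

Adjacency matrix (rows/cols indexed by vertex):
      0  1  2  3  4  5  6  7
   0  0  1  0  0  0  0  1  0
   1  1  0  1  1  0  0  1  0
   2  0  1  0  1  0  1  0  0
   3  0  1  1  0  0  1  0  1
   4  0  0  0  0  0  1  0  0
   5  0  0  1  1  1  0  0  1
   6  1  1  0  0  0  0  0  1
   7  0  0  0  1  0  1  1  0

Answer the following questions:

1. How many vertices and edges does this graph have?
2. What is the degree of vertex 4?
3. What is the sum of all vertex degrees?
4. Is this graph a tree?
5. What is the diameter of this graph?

Count: 8 vertices, 12 edges.
Vertex 4 has neighbors [5], degree = 1.
Handshaking lemma: 2 * 12 = 24.
A tree on 8 vertices has 7 edges. This graph has 12 edges (5 extra). Not a tree.
Diameter (longest shortest path) = 4.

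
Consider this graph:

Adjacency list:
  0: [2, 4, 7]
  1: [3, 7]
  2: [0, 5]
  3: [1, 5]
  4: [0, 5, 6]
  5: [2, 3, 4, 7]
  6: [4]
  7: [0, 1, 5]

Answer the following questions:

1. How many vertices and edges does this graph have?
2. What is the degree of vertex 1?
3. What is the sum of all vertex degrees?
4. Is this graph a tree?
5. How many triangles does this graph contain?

Count: 8 vertices, 10 edges.
Vertex 1 has neighbors [3, 7], degree = 2.
Handshaking lemma: 2 * 10 = 20.
A tree on 8 vertices has 7 edges. This graph has 10 edges (3 extra). Not a tree.
Number of triangles = 0.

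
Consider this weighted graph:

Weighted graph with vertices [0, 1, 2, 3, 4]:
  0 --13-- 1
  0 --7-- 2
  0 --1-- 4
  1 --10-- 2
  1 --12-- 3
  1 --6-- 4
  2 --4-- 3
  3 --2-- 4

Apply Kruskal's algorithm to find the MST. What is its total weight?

Applying Kruskal's algorithm (sort edges by weight, add if no cycle):
  Add (0,4) w=1
  Add (3,4) w=2
  Add (2,3) w=4
  Add (1,4) w=6
  Skip (0,2) w=7 (creates cycle)
  Skip (1,2) w=10 (creates cycle)
  Skip (1,3) w=12 (creates cycle)
  Skip (0,1) w=13 (creates cycle)
MST weight = 13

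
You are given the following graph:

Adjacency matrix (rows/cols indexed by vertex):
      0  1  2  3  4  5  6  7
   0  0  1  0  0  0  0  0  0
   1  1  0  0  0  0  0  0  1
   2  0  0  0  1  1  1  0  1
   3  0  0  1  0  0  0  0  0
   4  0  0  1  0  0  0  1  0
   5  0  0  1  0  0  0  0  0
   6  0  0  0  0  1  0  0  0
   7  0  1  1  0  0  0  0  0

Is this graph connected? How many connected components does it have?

Checking connectivity: the graph has 1 connected component(s).
All vertices are reachable from each other. The graph IS connected.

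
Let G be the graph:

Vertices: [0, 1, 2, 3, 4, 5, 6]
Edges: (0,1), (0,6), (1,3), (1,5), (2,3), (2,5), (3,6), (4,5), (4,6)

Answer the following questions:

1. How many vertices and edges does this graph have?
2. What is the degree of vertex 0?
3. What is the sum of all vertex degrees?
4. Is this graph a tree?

Count: 7 vertices, 9 edges.
Vertex 0 has neighbors [1, 6], degree = 2.
Handshaking lemma: 2 * 9 = 18.
A tree on 7 vertices has 6 edges. This graph has 9 edges (3 extra). Not a tree.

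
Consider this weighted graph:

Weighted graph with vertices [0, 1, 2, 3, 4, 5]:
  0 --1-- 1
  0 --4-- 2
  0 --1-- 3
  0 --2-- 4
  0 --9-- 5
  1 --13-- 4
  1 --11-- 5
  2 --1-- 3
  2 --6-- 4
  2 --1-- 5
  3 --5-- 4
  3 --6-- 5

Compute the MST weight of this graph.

Applying Kruskal's algorithm (sort edges by weight, add if no cycle):
  Add (0,3) w=1
  Add (0,1) w=1
  Add (2,5) w=1
  Add (2,3) w=1
  Add (0,4) w=2
  Skip (0,2) w=4 (creates cycle)
  Skip (3,4) w=5 (creates cycle)
  Skip (2,4) w=6 (creates cycle)
  Skip (3,5) w=6 (creates cycle)
  Skip (0,5) w=9 (creates cycle)
  Skip (1,5) w=11 (creates cycle)
  Skip (1,4) w=13 (creates cycle)
MST weight = 6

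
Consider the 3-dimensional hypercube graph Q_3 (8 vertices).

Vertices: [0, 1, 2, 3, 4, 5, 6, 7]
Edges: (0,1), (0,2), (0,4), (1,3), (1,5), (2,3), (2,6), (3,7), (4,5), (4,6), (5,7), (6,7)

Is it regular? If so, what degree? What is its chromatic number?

In Q_3, every vertex has exactly 3 neighbors (flip one of 3 bits), so it is 3-regular.
Q_3 is bipartite (partition by bit-parity), so chromatic number = 2.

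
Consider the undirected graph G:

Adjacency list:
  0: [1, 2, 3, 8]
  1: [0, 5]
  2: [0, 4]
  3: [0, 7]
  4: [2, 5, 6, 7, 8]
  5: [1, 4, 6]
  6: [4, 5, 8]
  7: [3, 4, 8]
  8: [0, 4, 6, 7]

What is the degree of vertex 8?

Vertex 8 has neighbors [0, 4, 6, 7], so deg(8) = 4.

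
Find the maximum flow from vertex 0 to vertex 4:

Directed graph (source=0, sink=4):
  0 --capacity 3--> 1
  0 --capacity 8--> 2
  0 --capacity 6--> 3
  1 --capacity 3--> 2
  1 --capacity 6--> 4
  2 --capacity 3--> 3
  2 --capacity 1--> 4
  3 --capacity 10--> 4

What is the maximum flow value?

Computing max flow:
  Flow on (0->1): 3/3
  Flow on (0->2): 4/8
  Flow on (0->3): 6/6
  Flow on (1->4): 3/6
  Flow on (2->3): 3/3
  Flow on (2->4): 1/1
  Flow on (3->4): 9/10
Maximum flow = 13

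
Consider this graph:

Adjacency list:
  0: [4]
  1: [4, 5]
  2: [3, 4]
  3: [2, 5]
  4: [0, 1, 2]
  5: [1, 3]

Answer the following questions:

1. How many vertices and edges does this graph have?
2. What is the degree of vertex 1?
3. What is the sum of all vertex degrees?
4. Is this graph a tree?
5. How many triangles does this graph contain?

Count: 6 vertices, 6 edges.
Vertex 1 has neighbors [4, 5], degree = 2.
Handshaking lemma: 2 * 6 = 12.
A tree on 6 vertices has 5 edges. This graph has 6 edges (1 extra). Not a tree.
Number of triangles = 0.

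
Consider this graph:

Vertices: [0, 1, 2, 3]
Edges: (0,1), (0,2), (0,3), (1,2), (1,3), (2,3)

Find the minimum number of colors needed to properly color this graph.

The graph has a maximum clique of size 4 (lower bound on chromatic number).
A valid 4-coloring: {0: 0, 1: 1, 2: 2, 3: 3}.
Chromatic number = 4.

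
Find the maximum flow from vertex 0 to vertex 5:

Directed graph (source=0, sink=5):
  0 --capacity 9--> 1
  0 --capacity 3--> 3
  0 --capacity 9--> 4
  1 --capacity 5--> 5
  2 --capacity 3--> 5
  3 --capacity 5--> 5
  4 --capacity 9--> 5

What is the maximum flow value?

Computing max flow:
  Flow on (0->1): 5/9
  Flow on (0->3): 3/3
  Flow on (0->4): 9/9
  Flow on (1->5): 5/5
  Flow on (3->5): 3/5
  Flow on (4->5): 9/9
Maximum flow = 17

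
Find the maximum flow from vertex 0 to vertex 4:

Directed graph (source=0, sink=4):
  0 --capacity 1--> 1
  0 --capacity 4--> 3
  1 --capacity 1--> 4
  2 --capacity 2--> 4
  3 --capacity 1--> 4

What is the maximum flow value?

Computing max flow:
  Flow on (0->1): 1/1
  Flow on (0->3): 1/4
  Flow on (1->4): 1/1
  Flow on (3->4): 1/1
Maximum flow = 2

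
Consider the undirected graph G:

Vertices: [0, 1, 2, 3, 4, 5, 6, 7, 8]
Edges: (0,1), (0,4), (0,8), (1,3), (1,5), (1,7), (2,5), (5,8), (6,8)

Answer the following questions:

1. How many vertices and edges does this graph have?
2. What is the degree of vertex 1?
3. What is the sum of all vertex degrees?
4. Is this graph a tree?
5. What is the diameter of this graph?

Count: 9 vertices, 9 edges.
Vertex 1 has neighbors [0, 3, 5, 7], degree = 4.
Handshaking lemma: 2 * 9 = 18.
A tree on 9 vertices has 8 edges. This graph has 9 edges (1 extra). Not a tree.
Diameter (longest shortest path) = 4.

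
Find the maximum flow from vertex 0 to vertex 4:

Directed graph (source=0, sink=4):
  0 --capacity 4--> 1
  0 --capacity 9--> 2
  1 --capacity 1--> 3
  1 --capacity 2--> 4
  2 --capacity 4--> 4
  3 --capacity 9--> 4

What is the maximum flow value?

Computing max flow:
  Flow on (0->1): 3/4
  Flow on (0->2): 4/9
  Flow on (1->3): 1/1
  Flow on (1->4): 2/2
  Flow on (2->4): 4/4
  Flow on (3->4): 1/9
Maximum flow = 7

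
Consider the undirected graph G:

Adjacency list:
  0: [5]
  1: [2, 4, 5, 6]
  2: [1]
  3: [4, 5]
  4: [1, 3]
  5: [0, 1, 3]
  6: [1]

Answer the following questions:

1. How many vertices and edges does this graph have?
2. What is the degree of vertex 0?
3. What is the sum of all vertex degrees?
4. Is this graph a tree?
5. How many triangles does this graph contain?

Count: 7 vertices, 7 edges.
Vertex 0 has neighbors [5], degree = 1.
Handshaking lemma: 2 * 7 = 14.
A tree on 7 vertices has 6 edges. This graph has 7 edges (1 extra). Not a tree.
Number of triangles = 0.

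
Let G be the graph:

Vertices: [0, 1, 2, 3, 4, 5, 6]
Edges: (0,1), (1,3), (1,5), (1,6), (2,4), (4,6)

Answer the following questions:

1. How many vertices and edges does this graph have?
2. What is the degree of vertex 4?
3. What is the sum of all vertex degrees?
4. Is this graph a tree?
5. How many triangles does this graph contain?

Count: 7 vertices, 6 edges.
Vertex 4 has neighbors [2, 6], degree = 2.
Handshaking lemma: 2 * 6 = 12.
A graph is a tree iff it is connected and has exactly n-1 edges. This graph is connected (all 7 vertices in one component) and has 7-1 = 6 edges. It is a tree.
Number of triangles = 0.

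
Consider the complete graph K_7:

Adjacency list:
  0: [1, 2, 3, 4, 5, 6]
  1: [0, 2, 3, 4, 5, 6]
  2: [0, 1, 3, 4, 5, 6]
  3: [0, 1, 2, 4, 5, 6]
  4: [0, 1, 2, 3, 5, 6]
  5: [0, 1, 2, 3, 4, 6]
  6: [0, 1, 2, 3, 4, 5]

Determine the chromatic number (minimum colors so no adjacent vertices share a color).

In K_7, every vertex is adjacent to every other vertex.
Each vertex needs a unique color.
Chromatic number = 7.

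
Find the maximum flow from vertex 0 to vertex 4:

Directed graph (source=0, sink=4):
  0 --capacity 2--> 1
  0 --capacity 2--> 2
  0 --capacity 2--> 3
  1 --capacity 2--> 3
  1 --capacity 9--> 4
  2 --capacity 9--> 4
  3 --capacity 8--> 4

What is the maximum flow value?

Computing max flow:
  Flow on (0->1): 2/2
  Flow on (0->2): 2/2
  Flow on (0->3): 2/2
  Flow on (1->4): 2/9
  Flow on (2->4): 2/9
  Flow on (3->4): 2/8
Maximum flow = 6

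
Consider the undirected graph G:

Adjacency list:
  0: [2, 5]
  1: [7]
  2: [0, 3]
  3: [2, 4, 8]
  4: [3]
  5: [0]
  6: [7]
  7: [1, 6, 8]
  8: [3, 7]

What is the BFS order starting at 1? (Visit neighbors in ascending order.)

BFS from vertex 1 (neighbors processed in ascending order):
Visit order: 1, 7, 6, 8, 3, 2, 4, 0, 5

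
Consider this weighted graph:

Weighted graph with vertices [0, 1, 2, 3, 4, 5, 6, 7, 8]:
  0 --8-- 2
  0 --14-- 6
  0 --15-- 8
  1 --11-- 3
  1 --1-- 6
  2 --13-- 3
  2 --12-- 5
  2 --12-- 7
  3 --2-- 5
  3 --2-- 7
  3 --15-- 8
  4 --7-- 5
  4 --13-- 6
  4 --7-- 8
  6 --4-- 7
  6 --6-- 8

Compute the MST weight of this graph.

Applying Kruskal's algorithm (sort edges by weight, add if no cycle):
  Add (1,6) w=1
  Add (3,5) w=2
  Add (3,7) w=2
  Add (6,7) w=4
  Add (6,8) w=6
  Add (4,5) w=7
  Skip (4,8) w=7 (creates cycle)
  Add (0,2) w=8
  Skip (1,3) w=11 (creates cycle)
  Add (2,7) w=12
  Skip (2,5) w=12 (creates cycle)
  Skip (2,3) w=13 (creates cycle)
  Skip (4,6) w=13 (creates cycle)
  Skip (0,6) w=14 (creates cycle)
  Skip (0,8) w=15 (creates cycle)
  Skip (3,8) w=15 (creates cycle)
MST weight = 42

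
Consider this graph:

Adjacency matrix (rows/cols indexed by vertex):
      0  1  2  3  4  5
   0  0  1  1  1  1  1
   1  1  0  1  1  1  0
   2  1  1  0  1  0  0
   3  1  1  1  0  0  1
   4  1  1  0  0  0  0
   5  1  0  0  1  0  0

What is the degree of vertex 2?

Vertex 2 has neighbors [0, 1, 3], so deg(2) = 3.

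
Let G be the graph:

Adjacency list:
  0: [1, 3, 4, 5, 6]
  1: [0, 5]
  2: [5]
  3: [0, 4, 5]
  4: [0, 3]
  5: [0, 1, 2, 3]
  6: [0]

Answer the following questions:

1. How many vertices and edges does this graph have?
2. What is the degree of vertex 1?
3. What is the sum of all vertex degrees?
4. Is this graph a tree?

Count: 7 vertices, 9 edges.
Vertex 1 has neighbors [0, 5], degree = 2.
Handshaking lemma: 2 * 9 = 18.
A tree on 7 vertices has 6 edges. This graph has 9 edges (3 extra). Not a tree.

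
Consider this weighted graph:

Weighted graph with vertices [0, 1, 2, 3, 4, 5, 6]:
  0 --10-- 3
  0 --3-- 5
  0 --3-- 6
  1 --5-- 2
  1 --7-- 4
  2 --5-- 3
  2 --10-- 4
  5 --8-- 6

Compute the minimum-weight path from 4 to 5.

Using Dijkstra's algorithm from vertex 4:
Shortest path: 4 -> 2 -> 3 -> 0 -> 5
Total weight: 10 + 5 + 10 + 3 = 28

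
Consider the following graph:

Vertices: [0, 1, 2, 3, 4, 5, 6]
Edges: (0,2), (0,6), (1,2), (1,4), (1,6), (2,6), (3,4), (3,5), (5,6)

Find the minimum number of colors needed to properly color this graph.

The graph has a maximum clique of size 3 (lower bound on chromatic number).
A valid 3-coloring: {0: 1, 1: 1, 2: 2, 3: 0, 4: 2, 5: 1, 6: 0}.
Chromatic number = 3.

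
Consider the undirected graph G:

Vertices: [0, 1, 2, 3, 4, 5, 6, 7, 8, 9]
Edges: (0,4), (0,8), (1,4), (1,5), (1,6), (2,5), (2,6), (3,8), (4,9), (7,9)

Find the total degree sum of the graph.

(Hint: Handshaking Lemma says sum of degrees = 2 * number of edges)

Count edges: 10 edges.
By Handshaking Lemma: sum of degrees = 2 * 10 = 20.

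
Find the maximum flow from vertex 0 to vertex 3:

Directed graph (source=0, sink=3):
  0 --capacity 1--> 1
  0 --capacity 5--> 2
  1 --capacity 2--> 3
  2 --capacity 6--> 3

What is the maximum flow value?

Computing max flow:
  Flow on (0->1): 1/1
  Flow on (0->2): 5/5
  Flow on (1->3): 1/2
  Flow on (2->3): 5/6
Maximum flow = 6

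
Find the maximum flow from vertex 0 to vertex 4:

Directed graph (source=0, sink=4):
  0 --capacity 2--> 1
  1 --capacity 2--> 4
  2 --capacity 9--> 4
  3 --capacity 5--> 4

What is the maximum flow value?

Computing max flow:
  Flow on (0->1): 2/2
  Flow on (1->4): 2/2
Maximum flow = 2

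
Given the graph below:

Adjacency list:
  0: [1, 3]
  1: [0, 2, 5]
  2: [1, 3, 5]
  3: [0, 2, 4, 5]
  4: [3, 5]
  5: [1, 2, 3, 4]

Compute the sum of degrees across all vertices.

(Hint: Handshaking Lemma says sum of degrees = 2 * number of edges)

Count edges: 9 edges.
By Handshaking Lemma: sum of degrees = 2 * 9 = 18.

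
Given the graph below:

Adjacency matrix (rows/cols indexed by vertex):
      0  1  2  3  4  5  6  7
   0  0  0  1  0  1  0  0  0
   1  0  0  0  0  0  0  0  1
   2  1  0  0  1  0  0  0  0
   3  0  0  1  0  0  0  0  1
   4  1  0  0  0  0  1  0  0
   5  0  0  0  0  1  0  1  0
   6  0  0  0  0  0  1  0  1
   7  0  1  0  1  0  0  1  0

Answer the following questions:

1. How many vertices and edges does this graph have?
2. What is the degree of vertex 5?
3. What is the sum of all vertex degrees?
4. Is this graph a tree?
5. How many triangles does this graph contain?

Count: 8 vertices, 8 edges.
Vertex 5 has neighbors [4, 6], degree = 2.
Handshaking lemma: 2 * 8 = 16.
A tree on 8 vertices has 7 edges. This graph has 8 edges (1 extra). Not a tree.
Number of triangles = 0.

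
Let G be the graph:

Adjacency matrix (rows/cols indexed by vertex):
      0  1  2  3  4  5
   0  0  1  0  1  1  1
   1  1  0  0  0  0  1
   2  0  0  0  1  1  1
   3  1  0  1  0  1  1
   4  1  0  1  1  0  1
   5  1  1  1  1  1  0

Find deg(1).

Vertex 1 has neighbors [0, 5], so deg(1) = 2.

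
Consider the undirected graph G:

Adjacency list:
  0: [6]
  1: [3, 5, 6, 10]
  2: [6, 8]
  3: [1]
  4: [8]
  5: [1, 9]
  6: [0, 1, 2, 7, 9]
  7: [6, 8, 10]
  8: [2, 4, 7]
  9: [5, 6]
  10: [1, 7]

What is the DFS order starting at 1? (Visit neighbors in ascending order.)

DFS from vertex 1 (neighbors processed in ascending order):
Visit order: 1, 3, 5, 9, 6, 0, 2, 8, 4, 7, 10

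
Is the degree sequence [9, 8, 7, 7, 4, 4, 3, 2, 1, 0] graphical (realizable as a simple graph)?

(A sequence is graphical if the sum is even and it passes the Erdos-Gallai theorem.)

Sum of degrees = 45. Sum is odd, so the sequence is NOT graphical.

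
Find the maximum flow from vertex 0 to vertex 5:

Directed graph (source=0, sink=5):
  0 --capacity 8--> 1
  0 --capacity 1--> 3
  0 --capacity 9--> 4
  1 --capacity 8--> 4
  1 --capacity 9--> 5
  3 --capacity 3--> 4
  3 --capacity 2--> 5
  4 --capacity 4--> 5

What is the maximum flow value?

Computing max flow:
  Flow on (0->1): 8/8
  Flow on (0->3): 1/1
  Flow on (0->4): 4/9
  Flow on (1->5): 8/9
  Flow on (3->5): 1/2
  Flow on (4->5): 4/4
Maximum flow = 13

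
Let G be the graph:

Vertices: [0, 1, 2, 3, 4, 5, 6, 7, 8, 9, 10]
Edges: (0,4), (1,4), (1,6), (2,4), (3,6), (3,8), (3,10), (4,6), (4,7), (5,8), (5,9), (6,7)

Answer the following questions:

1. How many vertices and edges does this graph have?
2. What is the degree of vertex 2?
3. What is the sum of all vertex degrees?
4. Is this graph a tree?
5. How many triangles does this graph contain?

Count: 11 vertices, 12 edges.
Vertex 2 has neighbors [4], degree = 1.
Handshaking lemma: 2 * 12 = 24.
A tree on 11 vertices has 10 edges. This graph has 12 edges (2 extra). Not a tree.
Number of triangles = 2.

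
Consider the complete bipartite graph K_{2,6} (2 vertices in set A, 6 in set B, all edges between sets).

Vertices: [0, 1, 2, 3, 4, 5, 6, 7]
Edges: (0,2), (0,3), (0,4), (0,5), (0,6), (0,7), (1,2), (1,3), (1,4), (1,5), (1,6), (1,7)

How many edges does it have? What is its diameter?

K_{2,6} has 2 * 6 = 12 edges.
Any vertex reaches any opposite-side vertex in 1 step; same-side vertices reach in 2 steps via any opposite-side vertex.
Diameter = 2.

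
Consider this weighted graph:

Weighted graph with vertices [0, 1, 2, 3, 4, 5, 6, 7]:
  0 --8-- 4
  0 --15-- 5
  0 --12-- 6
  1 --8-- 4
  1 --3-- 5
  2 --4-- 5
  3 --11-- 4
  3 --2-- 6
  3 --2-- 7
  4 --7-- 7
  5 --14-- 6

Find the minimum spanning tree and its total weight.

Applying Kruskal's algorithm (sort edges by weight, add if no cycle):
  Add (3,6) w=2
  Add (3,7) w=2
  Add (1,5) w=3
  Add (2,5) w=4
  Add (4,7) w=7
  Add (0,4) w=8
  Add (1,4) w=8
  Skip (3,4) w=11 (creates cycle)
  Skip (0,6) w=12 (creates cycle)
  Skip (5,6) w=14 (creates cycle)
  Skip (0,5) w=15 (creates cycle)
MST weight = 34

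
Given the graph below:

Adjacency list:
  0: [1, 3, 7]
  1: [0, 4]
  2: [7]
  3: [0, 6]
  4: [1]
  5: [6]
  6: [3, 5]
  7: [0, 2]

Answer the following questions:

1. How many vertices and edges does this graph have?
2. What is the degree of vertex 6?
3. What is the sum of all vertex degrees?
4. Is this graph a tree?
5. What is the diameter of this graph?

Count: 8 vertices, 7 edges.
Vertex 6 has neighbors [3, 5], degree = 2.
Handshaking lemma: 2 * 7 = 14.
A graph is a tree iff it is connected and has exactly n-1 edges. This graph is connected (all 8 vertices in one component) and has 8-1 = 7 edges. It is a tree.
Diameter (longest shortest path) = 5.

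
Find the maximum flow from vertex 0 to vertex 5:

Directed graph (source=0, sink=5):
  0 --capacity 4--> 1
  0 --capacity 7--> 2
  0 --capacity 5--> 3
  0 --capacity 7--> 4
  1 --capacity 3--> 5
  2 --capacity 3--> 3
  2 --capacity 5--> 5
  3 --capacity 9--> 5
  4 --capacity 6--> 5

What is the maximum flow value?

Computing max flow:
  Flow on (0->1): 3/4
  Flow on (0->2): 7/7
  Flow on (0->3): 5/5
  Flow on (0->4): 6/7
  Flow on (1->5): 3/3
  Flow on (2->3): 2/3
  Flow on (2->5): 5/5
  Flow on (3->5): 7/9
  Flow on (4->5): 6/6
Maximum flow = 21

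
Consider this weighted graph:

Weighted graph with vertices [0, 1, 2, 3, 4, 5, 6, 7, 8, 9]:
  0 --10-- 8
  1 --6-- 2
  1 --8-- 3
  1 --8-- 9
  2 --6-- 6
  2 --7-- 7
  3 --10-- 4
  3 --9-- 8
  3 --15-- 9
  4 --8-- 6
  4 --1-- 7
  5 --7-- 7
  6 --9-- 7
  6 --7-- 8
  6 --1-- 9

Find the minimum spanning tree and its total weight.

Applying Kruskal's algorithm (sort edges by weight, add if no cycle):
  Add (4,7) w=1
  Add (6,9) w=1
  Add (1,2) w=6
  Add (2,6) w=6
  Add (2,7) w=7
  Add (5,7) w=7
  Add (6,8) w=7
  Add (1,3) w=8
  Skip (1,9) w=8 (creates cycle)
  Skip (4,6) w=8 (creates cycle)
  Skip (3,8) w=9 (creates cycle)
  Skip (6,7) w=9 (creates cycle)
  Add (0,8) w=10
  Skip (3,4) w=10 (creates cycle)
  Skip (3,9) w=15 (creates cycle)
MST weight = 53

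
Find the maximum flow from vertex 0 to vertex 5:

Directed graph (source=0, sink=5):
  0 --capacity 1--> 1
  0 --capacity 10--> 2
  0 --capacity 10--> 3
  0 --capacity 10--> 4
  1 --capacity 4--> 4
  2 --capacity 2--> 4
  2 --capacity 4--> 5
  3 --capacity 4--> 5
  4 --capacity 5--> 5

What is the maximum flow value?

Computing max flow:
  Flow on (0->2): 6/10
  Flow on (0->3): 4/10
  Flow on (0->4): 3/10
  Flow on (2->4): 2/2
  Flow on (2->5): 4/4
  Flow on (3->5): 4/4
  Flow on (4->5): 5/5
Maximum flow = 13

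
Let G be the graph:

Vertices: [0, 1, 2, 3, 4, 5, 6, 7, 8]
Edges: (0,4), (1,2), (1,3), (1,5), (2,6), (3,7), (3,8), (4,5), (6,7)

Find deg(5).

Vertex 5 has neighbors [1, 4], so deg(5) = 2.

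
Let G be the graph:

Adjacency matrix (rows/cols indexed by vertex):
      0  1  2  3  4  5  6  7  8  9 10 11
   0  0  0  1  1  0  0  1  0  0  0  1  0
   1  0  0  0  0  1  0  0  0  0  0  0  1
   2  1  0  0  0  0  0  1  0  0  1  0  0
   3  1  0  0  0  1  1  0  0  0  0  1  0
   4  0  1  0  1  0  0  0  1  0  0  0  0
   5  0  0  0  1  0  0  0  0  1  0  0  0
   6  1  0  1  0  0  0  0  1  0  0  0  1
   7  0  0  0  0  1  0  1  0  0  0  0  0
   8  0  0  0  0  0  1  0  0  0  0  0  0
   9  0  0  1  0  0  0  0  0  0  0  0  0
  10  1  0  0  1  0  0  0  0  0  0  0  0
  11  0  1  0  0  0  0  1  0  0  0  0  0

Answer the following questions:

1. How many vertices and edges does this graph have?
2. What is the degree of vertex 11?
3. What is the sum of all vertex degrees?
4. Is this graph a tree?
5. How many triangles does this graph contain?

Count: 12 vertices, 15 edges.
Vertex 11 has neighbors [1, 6], degree = 2.
Handshaking lemma: 2 * 15 = 30.
A tree on 12 vertices has 11 edges. This graph has 15 edges (4 extra). Not a tree.
Number of triangles = 2.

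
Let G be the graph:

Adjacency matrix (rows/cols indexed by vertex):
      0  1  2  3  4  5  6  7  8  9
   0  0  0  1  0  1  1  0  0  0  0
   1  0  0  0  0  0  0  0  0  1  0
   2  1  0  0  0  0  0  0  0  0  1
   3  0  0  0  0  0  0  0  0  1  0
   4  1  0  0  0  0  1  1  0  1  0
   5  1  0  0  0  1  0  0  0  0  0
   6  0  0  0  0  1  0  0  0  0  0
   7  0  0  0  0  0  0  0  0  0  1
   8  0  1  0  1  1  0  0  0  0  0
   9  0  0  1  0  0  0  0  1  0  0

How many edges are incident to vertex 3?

Vertex 3 has neighbors [8], so deg(3) = 1.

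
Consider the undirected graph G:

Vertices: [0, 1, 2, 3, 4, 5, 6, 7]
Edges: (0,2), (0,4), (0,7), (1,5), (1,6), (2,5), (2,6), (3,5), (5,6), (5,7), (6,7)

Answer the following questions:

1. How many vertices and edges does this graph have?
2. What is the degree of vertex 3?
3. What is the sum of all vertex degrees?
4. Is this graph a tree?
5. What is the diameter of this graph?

Count: 8 vertices, 11 edges.
Vertex 3 has neighbors [5], degree = 1.
Handshaking lemma: 2 * 11 = 22.
A tree on 8 vertices has 7 edges. This graph has 11 edges (4 extra). Not a tree.
Diameter (longest shortest path) = 4.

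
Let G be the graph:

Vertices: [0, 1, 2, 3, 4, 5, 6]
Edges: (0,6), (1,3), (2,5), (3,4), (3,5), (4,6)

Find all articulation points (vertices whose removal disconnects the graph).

An articulation point is a vertex whose removal disconnects the graph.
Articulation points: [3, 4, 5, 6]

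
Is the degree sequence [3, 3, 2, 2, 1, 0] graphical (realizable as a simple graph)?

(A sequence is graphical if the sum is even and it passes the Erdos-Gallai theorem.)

Sum of degrees = 11. Sum is odd, so the sequence is NOT graphical.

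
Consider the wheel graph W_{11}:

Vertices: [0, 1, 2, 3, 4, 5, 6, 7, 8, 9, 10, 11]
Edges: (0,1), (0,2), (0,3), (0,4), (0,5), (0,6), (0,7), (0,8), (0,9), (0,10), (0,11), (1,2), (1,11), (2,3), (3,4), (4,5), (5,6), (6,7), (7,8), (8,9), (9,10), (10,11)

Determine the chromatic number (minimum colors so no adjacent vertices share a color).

W_{11} = C_{11} plus a hub adjacent to every cycle vertex.
The outer cycle needs 3 colors (odd cycle); the hub is adjacent to all of them so needs a fresh color.
Chromatic number = 3 + 1 = 4.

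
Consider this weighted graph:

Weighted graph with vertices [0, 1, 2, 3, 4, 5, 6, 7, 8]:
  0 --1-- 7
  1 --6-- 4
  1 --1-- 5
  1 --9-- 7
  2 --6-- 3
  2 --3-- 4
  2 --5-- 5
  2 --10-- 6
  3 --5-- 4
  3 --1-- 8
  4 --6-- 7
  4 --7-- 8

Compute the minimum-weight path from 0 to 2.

Using Dijkstra's algorithm from vertex 0:
Shortest path: 0 -> 7 -> 4 -> 2
Total weight: 1 + 6 + 3 = 10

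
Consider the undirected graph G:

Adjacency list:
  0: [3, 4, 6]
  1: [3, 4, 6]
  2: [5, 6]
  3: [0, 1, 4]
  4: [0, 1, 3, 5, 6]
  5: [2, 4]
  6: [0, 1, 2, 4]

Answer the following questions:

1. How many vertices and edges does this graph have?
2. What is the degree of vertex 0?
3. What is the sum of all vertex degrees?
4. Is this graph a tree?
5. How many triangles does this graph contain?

Count: 7 vertices, 11 edges.
Vertex 0 has neighbors [3, 4, 6], degree = 3.
Handshaking lemma: 2 * 11 = 22.
A tree on 7 vertices has 6 edges. This graph has 11 edges (5 extra). Not a tree.
Number of triangles = 4.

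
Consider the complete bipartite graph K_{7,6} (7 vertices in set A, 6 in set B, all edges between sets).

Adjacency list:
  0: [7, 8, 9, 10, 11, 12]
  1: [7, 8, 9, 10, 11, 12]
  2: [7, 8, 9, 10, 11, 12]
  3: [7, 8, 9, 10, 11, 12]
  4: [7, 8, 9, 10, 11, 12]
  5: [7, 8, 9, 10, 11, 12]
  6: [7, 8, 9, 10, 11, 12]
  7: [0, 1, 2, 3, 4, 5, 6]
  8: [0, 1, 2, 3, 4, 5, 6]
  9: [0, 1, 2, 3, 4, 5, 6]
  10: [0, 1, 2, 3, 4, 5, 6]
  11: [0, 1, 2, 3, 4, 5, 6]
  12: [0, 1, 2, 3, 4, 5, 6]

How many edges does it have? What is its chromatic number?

K_{7,6} has 7 * 6 = 42 edges.
Bipartite graphs have chromatic number 2 (color each partition differently).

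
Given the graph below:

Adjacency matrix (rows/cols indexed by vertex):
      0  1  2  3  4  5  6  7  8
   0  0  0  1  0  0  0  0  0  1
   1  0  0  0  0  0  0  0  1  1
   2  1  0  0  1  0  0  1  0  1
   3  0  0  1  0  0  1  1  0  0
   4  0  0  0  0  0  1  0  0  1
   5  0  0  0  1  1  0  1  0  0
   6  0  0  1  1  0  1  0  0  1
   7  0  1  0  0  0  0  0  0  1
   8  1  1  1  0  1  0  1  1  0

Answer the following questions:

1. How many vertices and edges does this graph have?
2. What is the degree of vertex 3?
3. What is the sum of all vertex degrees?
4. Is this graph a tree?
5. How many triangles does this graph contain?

Count: 9 vertices, 14 edges.
Vertex 3 has neighbors [2, 5, 6], degree = 3.
Handshaking lemma: 2 * 14 = 28.
A tree on 9 vertices has 8 edges. This graph has 14 edges (6 extra). Not a tree.
Number of triangles = 5.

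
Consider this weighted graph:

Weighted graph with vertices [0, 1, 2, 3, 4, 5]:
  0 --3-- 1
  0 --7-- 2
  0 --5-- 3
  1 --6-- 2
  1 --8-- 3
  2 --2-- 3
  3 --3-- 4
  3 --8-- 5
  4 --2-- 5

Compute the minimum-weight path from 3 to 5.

Using Dijkstra's algorithm from vertex 3:
Shortest path: 3 -> 4 -> 5
Total weight: 3 + 2 = 5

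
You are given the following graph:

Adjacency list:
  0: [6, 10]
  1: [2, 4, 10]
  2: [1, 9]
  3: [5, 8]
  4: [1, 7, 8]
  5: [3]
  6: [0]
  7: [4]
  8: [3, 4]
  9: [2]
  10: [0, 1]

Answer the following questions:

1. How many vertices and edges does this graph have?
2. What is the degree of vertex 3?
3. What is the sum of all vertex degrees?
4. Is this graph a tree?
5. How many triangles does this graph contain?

Count: 11 vertices, 10 edges.
Vertex 3 has neighbors [5, 8], degree = 2.
Handshaking lemma: 2 * 10 = 20.
A graph is a tree iff it is connected and has exactly n-1 edges. This graph is connected (all 11 vertices in one component) and has 11-1 = 10 edges. It is a tree.
Number of triangles = 0.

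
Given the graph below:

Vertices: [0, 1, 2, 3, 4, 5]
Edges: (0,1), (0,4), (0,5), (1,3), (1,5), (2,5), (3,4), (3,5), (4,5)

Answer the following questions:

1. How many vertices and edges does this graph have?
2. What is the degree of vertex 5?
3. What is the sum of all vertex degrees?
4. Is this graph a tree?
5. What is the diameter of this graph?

Count: 6 vertices, 9 edges.
Vertex 5 has neighbors [0, 1, 2, 3, 4], degree = 5.
Handshaking lemma: 2 * 9 = 18.
A tree on 6 vertices has 5 edges. This graph has 9 edges (4 extra). Not a tree.
Diameter (longest shortest path) = 2.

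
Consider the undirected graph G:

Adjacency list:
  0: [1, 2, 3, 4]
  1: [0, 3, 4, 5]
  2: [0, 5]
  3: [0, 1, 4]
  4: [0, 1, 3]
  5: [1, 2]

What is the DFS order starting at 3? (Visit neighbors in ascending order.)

DFS from vertex 3 (neighbors processed in ascending order):
Visit order: 3, 0, 1, 4, 5, 2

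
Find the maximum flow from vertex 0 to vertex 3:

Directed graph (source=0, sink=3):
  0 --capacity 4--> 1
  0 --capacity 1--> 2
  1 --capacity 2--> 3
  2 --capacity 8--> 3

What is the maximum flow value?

Computing max flow:
  Flow on (0->1): 2/4
  Flow on (0->2): 1/1
  Flow on (1->3): 2/2
  Flow on (2->3): 1/8
Maximum flow = 3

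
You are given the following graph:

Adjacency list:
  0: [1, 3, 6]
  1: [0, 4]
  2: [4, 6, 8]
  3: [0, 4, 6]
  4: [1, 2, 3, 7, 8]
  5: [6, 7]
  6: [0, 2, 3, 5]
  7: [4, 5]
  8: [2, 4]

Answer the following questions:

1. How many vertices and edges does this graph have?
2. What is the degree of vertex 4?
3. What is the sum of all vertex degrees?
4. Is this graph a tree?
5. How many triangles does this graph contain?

Count: 9 vertices, 13 edges.
Vertex 4 has neighbors [1, 2, 3, 7, 8], degree = 5.
Handshaking lemma: 2 * 13 = 26.
A tree on 9 vertices has 8 edges. This graph has 13 edges (5 extra). Not a tree.
Number of triangles = 2.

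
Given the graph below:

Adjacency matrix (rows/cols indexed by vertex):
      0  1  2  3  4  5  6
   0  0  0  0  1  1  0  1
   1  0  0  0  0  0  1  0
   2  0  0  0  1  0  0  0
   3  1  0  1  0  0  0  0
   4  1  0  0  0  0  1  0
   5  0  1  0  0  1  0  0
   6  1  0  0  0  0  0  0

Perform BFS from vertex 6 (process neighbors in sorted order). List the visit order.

BFS from vertex 6 (neighbors processed in ascending order):
Visit order: 6, 0, 3, 4, 2, 5, 1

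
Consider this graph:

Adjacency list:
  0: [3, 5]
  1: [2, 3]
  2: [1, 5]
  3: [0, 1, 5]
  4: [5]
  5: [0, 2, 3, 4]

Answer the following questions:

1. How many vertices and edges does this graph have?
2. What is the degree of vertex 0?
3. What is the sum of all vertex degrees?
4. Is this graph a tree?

Count: 6 vertices, 7 edges.
Vertex 0 has neighbors [3, 5], degree = 2.
Handshaking lemma: 2 * 7 = 14.
A tree on 6 vertices has 5 edges. This graph has 7 edges (2 extra). Not a tree.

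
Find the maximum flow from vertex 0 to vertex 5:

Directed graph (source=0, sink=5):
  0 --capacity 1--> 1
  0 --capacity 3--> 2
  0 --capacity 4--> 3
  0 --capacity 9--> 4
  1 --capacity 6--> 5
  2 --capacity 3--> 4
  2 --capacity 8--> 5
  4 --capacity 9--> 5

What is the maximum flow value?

Computing max flow:
  Flow on (0->1): 1/1
  Flow on (0->2): 3/3
  Flow on (0->4): 9/9
  Flow on (1->5): 1/6
  Flow on (2->5): 3/8
  Flow on (4->5): 9/9
Maximum flow = 13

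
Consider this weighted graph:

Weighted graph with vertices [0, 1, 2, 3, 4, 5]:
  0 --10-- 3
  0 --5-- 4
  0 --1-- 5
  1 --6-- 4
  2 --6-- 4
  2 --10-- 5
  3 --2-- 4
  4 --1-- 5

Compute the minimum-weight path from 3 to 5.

Using Dijkstra's algorithm from vertex 3:
Shortest path: 3 -> 4 -> 5
Total weight: 2 + 1 = 3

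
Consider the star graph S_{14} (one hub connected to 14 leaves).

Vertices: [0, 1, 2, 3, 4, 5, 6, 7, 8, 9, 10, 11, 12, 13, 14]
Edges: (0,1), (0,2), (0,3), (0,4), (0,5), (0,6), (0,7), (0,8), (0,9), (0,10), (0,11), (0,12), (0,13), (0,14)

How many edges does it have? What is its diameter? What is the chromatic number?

Star graph S_{14}: the hub connects to all 14 leaves.
Edges = 14.
Diameter = 2 (any leaf to hub is 1, leaf to leaf through hub is 2).
Star graphs are bipartite (hub vs leaves), so chromatic number = 2.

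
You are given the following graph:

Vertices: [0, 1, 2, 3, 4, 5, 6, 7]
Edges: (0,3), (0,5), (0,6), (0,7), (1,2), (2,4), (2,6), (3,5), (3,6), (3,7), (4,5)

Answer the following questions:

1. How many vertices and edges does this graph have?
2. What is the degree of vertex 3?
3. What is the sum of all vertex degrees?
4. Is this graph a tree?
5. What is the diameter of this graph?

Count: 8 vertices, 11 edges.
Vertex 3 has neighbors [0, 5, 6, 7], degree = 4.
Handshaking lemma: 2 * 11 = 22.
A tree on 8 vertices has 7 edges. This graph has 11 edges (4 extra). Not a tree.
Diameter (longest shortest path) = 4.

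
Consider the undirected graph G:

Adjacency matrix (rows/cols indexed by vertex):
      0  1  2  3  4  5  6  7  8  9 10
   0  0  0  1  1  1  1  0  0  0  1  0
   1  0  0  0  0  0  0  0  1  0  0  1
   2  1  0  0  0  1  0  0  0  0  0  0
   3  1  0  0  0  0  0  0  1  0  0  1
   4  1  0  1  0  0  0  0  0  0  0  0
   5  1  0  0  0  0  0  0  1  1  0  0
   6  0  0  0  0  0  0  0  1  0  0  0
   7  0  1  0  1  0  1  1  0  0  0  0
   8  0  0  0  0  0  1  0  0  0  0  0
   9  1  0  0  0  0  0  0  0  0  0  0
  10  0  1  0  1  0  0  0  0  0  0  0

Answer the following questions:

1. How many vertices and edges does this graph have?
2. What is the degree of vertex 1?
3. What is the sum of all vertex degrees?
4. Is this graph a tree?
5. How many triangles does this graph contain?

Count: 11 vertices, 13 edges.
Vertex 1 has neighbors [7, 10], degree = 2.
Handshaking lemma: 2 * 13 = 26.
A tree on 11 vertices has 10 edges. This graph has 13 edges (3 extra). Not a tree.
Number of triangles = 1.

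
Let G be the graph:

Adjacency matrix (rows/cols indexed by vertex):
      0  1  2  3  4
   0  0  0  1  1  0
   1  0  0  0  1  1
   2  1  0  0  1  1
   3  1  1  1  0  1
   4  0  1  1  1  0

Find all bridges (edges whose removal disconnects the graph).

No bridges found. The graph is 2-edge-connected (no single edge removal disconnects it).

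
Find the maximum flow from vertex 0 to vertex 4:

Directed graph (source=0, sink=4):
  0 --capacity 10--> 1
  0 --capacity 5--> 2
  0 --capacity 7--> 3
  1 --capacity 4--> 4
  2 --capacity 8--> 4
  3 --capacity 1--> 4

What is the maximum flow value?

Computing max flow:
  Flow on (0->1): 4/10
  Flow on (0->2): 5/5
  Flow on (0->3): 1/7
  Flow on (1->4): 4/4
  Flow on (2->4): 5/8
  Flow on (3->4): 1/1
Maximum flow = 10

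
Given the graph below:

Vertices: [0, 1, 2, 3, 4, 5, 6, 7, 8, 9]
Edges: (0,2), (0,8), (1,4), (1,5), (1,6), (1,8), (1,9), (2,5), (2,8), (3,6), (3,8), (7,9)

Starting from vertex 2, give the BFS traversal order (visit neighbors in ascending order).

BFS from vertex 2 (neighbors processed in ascending order):
Visit order: 2, 0, 5, 8, 1, 3, 4, 6, 9, 7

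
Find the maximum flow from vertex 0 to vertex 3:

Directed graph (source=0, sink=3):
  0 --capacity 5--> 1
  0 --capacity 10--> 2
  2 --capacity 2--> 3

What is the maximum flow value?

Computing max flow:
  Flow on (0->2): 2/10
  Flow on (2->3): 2/2
Maximum flow = 2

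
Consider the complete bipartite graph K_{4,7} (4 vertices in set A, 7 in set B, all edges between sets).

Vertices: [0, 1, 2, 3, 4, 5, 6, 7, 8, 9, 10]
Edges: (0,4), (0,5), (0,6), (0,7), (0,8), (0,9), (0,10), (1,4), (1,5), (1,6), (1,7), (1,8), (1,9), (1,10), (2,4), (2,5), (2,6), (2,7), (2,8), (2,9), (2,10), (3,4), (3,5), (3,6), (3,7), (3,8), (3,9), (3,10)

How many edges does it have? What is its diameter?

K_{4,7} has 4 * 7 = 28 edges.
Any vertex reaches any opposite-side vertex in 1 step; same-side vertices reach in 2 steps via any opposite-side vertex.
Diameter = 2.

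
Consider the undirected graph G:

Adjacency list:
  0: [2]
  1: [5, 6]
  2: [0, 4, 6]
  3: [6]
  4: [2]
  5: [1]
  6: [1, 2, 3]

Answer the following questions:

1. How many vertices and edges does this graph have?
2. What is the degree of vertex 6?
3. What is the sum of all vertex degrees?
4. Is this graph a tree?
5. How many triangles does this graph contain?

Count: 7 vertices, 6 edges.
Vertex 6 has neighbors [1, 2, 3], degree = 3.
Handshaking lemma: 2 * 6 = 12.
A graph is a tree iff it is connected and has exactly n-1 edges. This graph is connected (all 7 vertices in one component) and has 7-1 = 6 edges. It is a tree.
Number of triangles = 0.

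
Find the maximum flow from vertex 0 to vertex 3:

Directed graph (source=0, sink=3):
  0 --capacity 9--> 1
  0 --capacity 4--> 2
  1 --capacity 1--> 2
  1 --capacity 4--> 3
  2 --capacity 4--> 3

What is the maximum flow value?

Computing max flow:
  Flow on (0->1): 5/9
  Flow on (0->2): 3/4
  Flow on (1->2): 1/1
  Flow on (1->3): 4/4
  Flow on (2->3): 4/4
Maximum flow = 8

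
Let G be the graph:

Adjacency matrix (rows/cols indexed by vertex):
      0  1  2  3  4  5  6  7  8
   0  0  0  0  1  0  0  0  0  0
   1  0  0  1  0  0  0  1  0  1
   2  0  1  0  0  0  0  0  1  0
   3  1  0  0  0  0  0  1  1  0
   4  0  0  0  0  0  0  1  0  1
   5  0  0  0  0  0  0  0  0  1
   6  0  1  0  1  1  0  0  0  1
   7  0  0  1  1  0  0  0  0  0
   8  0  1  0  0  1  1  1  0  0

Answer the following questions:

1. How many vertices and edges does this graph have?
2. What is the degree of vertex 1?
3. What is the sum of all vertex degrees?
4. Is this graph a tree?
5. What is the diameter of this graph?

Count: 9 vertices, 11 edges.
Vertex 1 has neighbors [2, 6, 8], degree = 3.
Handshaking lemma: 2 * 11 = 22.
A tree on 9 vertices has 8 edges. This graph has 11 edges (3 extra). Not a tree.
Diameter (longest shortest path) = 4.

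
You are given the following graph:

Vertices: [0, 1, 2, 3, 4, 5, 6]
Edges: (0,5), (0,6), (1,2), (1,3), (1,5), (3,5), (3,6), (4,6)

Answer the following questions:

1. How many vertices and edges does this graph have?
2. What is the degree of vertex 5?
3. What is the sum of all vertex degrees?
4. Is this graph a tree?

Count: 7 vertices, 8 edges.
Vertex 5 has neighbors [0, 1, 3], degree = 3.
Handshaking lemma: 2 * 8 = 16.
A tree on 7 vertices has 6 edges. This graph has 8 edges (2 extra). Not a tree.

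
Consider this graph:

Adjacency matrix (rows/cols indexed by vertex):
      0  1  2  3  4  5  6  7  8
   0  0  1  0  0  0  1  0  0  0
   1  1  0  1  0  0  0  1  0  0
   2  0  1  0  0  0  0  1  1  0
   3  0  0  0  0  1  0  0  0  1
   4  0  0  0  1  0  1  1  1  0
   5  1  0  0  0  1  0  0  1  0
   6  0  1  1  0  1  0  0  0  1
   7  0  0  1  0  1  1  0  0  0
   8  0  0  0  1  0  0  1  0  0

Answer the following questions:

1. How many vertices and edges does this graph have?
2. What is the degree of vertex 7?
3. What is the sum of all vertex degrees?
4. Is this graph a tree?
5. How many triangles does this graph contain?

Count: 9 vertices, 13 edges.
Vertex 7 has neighbors [2, 4, 5], degree = 3.
Handshaking lemma: 2 * 13 = 26.
A tree on 9 vertices has 8 edges. This graph has 13 edges (5 extra). Not a tree.
Number of triangles = 2.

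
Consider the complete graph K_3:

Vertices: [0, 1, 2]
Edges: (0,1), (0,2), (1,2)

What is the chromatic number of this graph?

In K_3, every vertex is adjacent to every other vertex.
Each vertex needs a unique color.
Chromatic number = 3.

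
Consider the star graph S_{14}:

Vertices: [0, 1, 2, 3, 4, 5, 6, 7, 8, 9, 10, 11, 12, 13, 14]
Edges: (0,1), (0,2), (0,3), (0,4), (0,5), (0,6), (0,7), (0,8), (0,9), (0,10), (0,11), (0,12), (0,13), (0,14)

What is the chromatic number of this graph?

S_{14} has one hub adjacent to 14 leaves; leaves are pairwise non-adjacent.
Color the hub 0 and every leaf 1.
Chromatic number = 2.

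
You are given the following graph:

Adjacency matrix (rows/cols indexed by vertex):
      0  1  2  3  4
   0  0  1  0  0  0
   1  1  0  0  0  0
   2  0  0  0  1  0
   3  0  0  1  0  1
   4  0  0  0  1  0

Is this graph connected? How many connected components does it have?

Checking connectivity: the graph has 2 connected component(s).
Components: [[0, 1], [2, 3, 4]]. The graph is NOT connected.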